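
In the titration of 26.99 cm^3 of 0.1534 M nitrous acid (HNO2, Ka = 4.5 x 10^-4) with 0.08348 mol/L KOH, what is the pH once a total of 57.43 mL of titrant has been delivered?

n(acid) = 0.1534 x 0.02699 = 0.004140 mol; n(KOH) added = 0.08348 x 0.05743 = 0.004794 mol.
Base is in excess by 0.004794 - 0.004140 = 0.0006540 mol in a total volume of 0.08442 L.
[OH^-] = 0.0006540/0.08442 = 0.007747 M, so pOH = 2.11 and pH = 14.00 - 2.11 = 11.89.

11.89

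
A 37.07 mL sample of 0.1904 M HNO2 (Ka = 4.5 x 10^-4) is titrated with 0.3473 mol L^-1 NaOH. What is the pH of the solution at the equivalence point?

n(HNO2) = 0.1904 x 0.03707 = 0.007058 mol; V(NaOH) at equivalence = 0.007058/0.3473 = 0.02032 L.
At equivalence all the acid is converted to NO2-; total volume = 0.03707 + 0.02032 = 0.05739 L, so [NO2-] = 0.007058/0.05739 = 0.1230 M.
Kb = Kw/Ka = 1.0e-14 / 4.5 x 10^-4 = 2.22e-11.
[OH^-] = sqrt(Kb x [NO2-]) = sqrt(2.22e-11 x 0.1230) = 1.65e-6 M.
pOH = 5.78, so pH = 14.00 - 5.78 = 8.22.

8.22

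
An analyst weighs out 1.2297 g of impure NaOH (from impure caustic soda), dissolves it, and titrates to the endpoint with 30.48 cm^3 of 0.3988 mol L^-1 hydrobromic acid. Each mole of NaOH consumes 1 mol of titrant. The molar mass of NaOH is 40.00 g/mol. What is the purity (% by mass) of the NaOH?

39.5%

n(HBr) = 0.3988 x 0.03048 = 0.01216 mol.
n(NaOH) = 0.01216 / 1 = 0.01216 mol.
mass of NaOH = 0.01216 x 40.00 = 0.4862 g.
% purity = 0.4862 / 1.2297 x 100 = 39.5%.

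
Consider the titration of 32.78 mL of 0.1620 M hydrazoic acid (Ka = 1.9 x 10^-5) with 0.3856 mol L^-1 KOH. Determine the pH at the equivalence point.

n(HN3) = 0.1620 x 0.03278 = 0.005310 mol; V(KOH) at equivalence = 0.005310/0.3856 = 0.01377 L.
At equivalence all the acid is converted to N3-; total volume = 0.03278 + 0.01377 = 0.04655 L, so [N3-] = 0.005310/0.04655 = 0.1141 M.
Kb = Kw/Ka = 1.0e-14 / 1.9 x 10^-5 = 5.26e-10.
[OH^-] = sqrt(Kb x [N3-]) = sqrt(5.26e-10 x 0.1141) = 7.75e-6 M.
pOH = 5.11, so pH = 14.00 - 5.11 = 8.89.

8.89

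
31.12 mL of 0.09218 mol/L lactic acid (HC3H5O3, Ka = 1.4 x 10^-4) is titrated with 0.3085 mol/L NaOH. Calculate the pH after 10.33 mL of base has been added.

n(acid) = 0.09218 x 0.03112 = 0.002869 mol; n(NaOH) added = 0.3085 x 0.01033 = 0.003187 mol.
Base is in excess by 0.003187 - 0.002869 = 0.0003182 mol in a total volume of 0.04145 L.
[OH^-] = 0.0003182/0.04145 = 0.007676 M, so pOH = 2.11 and pH = 14.00 - 2.11 = 11.89.

11.89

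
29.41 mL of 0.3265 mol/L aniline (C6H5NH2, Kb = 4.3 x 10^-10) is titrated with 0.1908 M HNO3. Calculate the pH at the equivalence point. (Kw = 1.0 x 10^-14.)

n(C6H5NH2) = 0.3265 x 0.02941 = 0.009602 mol; V(HNO3) at equivalence = 0.009602/0.1908 = 0.05033 L.
At equivalence the base is fully converted to C6H5NH3+; total volume = 0.07974 L, so [C6H5NH3+] = 0.009602/0.07974 = 0.1204 M.
Ka(C6H5NH3+) = Kw/Kb = 1.0e-14 / 4.3 x 10^-10 = 2.33e-5.
[H^+] = sqrt(Ka x [C6H5NH3+]) = sqrt(2.33e-5 x 0.1204) = 0.00167 M.
pH = -log(0.00167) = 2.78.

2.78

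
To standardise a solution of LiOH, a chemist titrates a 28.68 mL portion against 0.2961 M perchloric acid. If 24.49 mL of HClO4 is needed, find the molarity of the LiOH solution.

0.253 M

n(HClO4) delivered = 0.2961 x 0.02449 = 0.007251 mol.
For a 1:1 reaction, n(LiOH) = 0.007251 mol.
[LiOH] = 0.007251 mol / 0.02868 L = 0.253 M.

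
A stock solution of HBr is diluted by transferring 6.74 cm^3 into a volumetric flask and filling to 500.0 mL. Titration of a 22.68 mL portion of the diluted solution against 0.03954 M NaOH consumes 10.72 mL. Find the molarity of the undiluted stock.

1.39 M

n(NaOH) = 0.03954 x 0.01072 = 0.0004239 mol.
n(HBr) in the aliquot = 0.0004239 mol.
[diluted HBr] = 0.0004239 / 0.02268 = 0.01869 M.
Dilution factor = 500.0/6.740 = 74.18, so [stock] = 0.01869 x 74.18 = 1.39 M.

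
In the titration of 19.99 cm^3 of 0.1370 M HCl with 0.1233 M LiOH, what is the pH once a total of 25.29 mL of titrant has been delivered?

11.92

n(acid) = 0.1370 x 0.01999 = 0.002739 mol; n(LiOH) added = 0.1233 x 0.02529 = 0.003118 mol.
Base is in excess by 0.003118 - 0.002739 = 0.0003796 mol in a total volume of 0.04528 L.
[OH^-] = 0.0003796/0.04528 = 0.008384 M, so pOH = 2.08 and pH = 14.00 - 2.08 = 11.92.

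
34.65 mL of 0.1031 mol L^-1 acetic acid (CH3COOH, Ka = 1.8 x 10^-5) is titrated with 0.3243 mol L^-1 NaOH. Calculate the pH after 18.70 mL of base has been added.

n(acid) = 0.1031 x 0.03465 = 0.003572 mol; n(NaOH) added = 0.3243 x 0.01870 = 0.006064 mol.
Base is in excess by 0.006064 - 0.003572 = 0.002492 mol in a total volume of 0.05335 L.
[OH^-] = 0.002492/0.05335 = 0.04671 M, so pOH = 1.33 and pH = 14.00 - 1.33 = 12.67.

12.67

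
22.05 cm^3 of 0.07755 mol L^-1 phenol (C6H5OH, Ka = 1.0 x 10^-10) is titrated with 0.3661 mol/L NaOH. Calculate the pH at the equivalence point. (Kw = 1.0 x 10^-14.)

11.40

n(C6H5OH) = 0.07755 x 0.02205 = 0.001710 mol; V(NaOH) at equivalence = 0.001710/0.3661 = 0.004671 L.
At equivalence all the acid is converted to C6H5O-; total volume = 0.02205 + 0.004671 = 0.02672 L, so [C6H5O-] = 0.001710/0.02672 = 0.06399 M.
Kb = Kw/Ka = 1.0e-14 / 1.0 x 10^-10 = 0.000100.
[OH^-] = sqrt(Kb x [C6H5O-]) = sqrt(0.000100 x 0.06399) = 0.00253 M.
pOH = 2.60, so pH = 14.00 - 2.60 = 11.40.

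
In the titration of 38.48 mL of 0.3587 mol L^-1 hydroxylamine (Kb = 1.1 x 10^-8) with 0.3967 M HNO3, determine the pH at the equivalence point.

3.38

n(NH2OH) = 0.3587 x 0.03848 = 0.01380 mol; V(HNO3) at equivalence = 0.01380/0.3967 = 0.03479 L.
At equivalence the base is fully converted to NH3OH+; total volume = 0.07327 L, so [NH3OH+] = 0.01380/0.07327 = 0.1884 M.
Ka(NH3OH+) = Kw/Kb = 1.0e-14 / 1.1 x 10^-8 = 9.09e-7.
[H^+] = sqrt(Ka x [NH3OH+]) = sqrt(9.09e-7 x 0.1884) = 0.000414 M.
pH = -log(0.000414) = 3.38.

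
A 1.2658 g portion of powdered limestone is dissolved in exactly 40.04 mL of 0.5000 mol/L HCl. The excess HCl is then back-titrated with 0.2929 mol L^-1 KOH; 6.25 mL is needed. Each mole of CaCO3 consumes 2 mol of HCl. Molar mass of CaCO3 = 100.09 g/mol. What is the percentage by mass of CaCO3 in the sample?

71.9%

Total n(HCl) added = 0.5000 x 0.04004 = 0.02002 mol.
n(KOH) used = 0.2929 x 0.006250 = 0.001831 mol, which equals the excess n(HCl).
So n(HCl) consumed by the sample = 0.02002 - 0.001831 = 0.01819 mol.
n(CaCO3) = 0.01819 / 2 = 0.009095 mol.
mass CaCO3 = 0.009095 x 100.09 = 0.9103 g, so %CaCO3 = 0.9103/1.2658 x 100 = 71.9%.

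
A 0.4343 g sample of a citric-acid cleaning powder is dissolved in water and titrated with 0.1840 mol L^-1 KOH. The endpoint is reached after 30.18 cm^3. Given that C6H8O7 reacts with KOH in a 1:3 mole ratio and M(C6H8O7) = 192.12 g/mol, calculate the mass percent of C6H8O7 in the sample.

n(KOH) = 0.1840 x 0.03018 = 0.005553 mol.
n(C6H8O7) = 0.005553 / 3 = 0.001851 mol.
mass of C6H8O7 = 0.001851 x 192.12 = 0.3556 g.
% purity = 0.3556 / 0.4343 x 100 = 81.9%.

81.9%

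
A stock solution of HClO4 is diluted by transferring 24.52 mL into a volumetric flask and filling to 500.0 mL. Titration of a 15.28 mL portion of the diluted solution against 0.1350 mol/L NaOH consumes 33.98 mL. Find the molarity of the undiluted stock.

6.12 M

n(NaOH) = 0.1350 x 0.03398 = 0.004587 mol.
n(HClO4) in the aliquot = 0.004587 mol.
[diluted HClO4] = 0.004587 / 0.01528 = 0.3002 M.
Dilution factor = 500.0/24.52 = 20.39, so [stock] = 0.3002 x 20.39 = 6.12 M.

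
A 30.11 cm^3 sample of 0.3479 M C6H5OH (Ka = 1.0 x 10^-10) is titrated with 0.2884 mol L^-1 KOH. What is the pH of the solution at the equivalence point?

11.60

n(C6H5OH) = 0.3479 x 0.03011 = 0.01048 mol; V(KOH) at equivalence = 0.01048/0.2884 = 0.03632 L.
At equivalence all the acid is converted to C6H5O-; total volume = 0.03011 + 0.03632 = 0.06643 L, so [C6H5O-] = 0.01048/0.06643 = 0.1577 M.
Kb = Kw/Ka = 1.0e-14 / 1.0 x 10^-10 = 0.000100.
[OH^-] = sqrt(Kb x [C6H5O-]) = sqrt(0.000100 x 0.1577) = 0.00397 M.
pOH = 2.40, so pH = 14.00 - 2.40 = 11.60.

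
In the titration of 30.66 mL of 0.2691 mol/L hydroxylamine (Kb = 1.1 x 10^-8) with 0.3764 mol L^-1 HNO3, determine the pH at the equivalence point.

n(NH2OH) = 0.2691 x 0.03066 = 0.008251 mol; V(HNO3) at equivalence = 0.008251/0.3764 = 0.02192 L.
At equivalence the base is fully converted to NH3OH+; total volume = 0.05258 L, so [NH3OH+] = 0.008251/0.05258 = 0.1569 M.
Ka(NH3OH+) = Kw/Kb = 1.0e-14 / 1.1 x 10^-8 = 9.09e-7.
[H^+] = sqrt(Ka x [NH3OH+]) = sqrt(9.09e-7 x 0.1569) = 0.000378 M.
pH = -log(0.000378) = 3.42.

3.42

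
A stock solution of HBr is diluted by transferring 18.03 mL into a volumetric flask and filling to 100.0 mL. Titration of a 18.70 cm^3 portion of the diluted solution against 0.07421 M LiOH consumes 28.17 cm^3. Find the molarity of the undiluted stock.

0.620 M

n(LiOH) = 0.07421 x 0.02817 = 0.002090 mol.
n(HBr) in the aliquot = 0.002090 mol.
[diluted HBr] = 0.002090 / 0.01870 = 0.1118 M.
Dilution factor = 100.0/18.03 = 5.546, so [stock] = 0.1118 x 5.546 = 0.620 M.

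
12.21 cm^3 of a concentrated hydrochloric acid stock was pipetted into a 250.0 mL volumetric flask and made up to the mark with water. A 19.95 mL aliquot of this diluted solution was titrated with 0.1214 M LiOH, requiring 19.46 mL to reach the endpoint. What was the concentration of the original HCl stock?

2.42 M

n(LiOH) = 0.1214 x 0.01946 = 0.002362 mol.
n(HCl) in the aliquot = 0.002362 mol.
[diluted HCl] = 0.002362 / 0.01995 = 0.1184 M.
Dilution factor = 250.0/12.21 = 20.48, so [stock] = 0.1184 x 20.48 = 2.42 M.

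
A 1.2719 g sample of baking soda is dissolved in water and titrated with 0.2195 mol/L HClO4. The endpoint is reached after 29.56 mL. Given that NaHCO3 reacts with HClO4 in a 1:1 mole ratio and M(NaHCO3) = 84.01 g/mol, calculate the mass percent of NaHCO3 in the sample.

42.9%

n(HClO4) = 0.2195 x 0.02956 = 0.006488 mol.
n(NaHCO3) = 0.006488 / 1 = 0.006488 mol.
mass of NaHCO3 = 0.006488 x 84.01 = 0.5451 g.
% purity = 0.5451 / 1.2719 x 100 = 42.9%.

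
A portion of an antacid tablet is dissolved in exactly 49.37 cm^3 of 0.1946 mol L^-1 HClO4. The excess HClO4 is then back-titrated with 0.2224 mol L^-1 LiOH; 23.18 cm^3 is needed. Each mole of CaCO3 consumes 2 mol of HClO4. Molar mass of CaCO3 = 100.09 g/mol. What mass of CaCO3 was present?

Total n(HClO4) added = 0.1946 x 0.04937 = 0.009607 mol.
n(LiOH) used = 0.2224 x 0.02318 = 0.005155 mol, which equals the excess n(HClO4).
So n(HClO4) consumed by the sample = 0.009607 - 0.005155 = 0.004452 mol.
n(CaCO3) = 0.004452 / 2 = 0.002226 mol.
mass = 0.002226 mol x 100.09 g/mol = 0.223 g.

0.223 g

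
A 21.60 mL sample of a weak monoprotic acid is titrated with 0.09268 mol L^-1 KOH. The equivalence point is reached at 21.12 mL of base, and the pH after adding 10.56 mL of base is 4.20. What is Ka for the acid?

10.56 mL is half of the equivalence volume, so this is the half-equivalence point where [HA] = [A^-].
At half-equivalence pH = pKa, so pKa = 4.20.
Ka = 10^(-4.20) = 6.3 x 10^-5.

6.3 x 10^-5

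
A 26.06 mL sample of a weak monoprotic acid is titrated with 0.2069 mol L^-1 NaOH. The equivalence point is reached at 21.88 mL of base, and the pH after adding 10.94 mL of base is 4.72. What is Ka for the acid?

1.9 x 10^-5

10.94 mL is half of the equivalence volume, so this is the half-equivalence point where [HA] = [A^-].
At half-equivalence pH = pKa, so pKa = 4.72.
Ka = 10^(-4.72) = 1.9 x 10^-5.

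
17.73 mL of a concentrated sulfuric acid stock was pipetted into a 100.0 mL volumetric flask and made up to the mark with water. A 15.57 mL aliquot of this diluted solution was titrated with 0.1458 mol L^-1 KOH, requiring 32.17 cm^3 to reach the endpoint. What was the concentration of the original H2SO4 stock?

n(KOH) = 0.1458 x 0.03217 = 0.004690 mol.
n(H2SO4) in the aliquot = 0.004690 x 1/2 = 0.002345 mol.
[diluted H2SO4] = 0.002345 / 0.01557 = 0.1506 M.
Dilution factor = 100.0/17.73 = 5.640, so [stock] = 0.1506 x 5.640 = 0.850 M.

0.850 M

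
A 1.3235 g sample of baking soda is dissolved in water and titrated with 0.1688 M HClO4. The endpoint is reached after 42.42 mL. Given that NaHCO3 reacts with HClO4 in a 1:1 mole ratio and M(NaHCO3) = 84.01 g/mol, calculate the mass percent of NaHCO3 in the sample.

45.5%

n(HClO4) = 0.1688 x 0.04242 = 0.007160 mol.
n(NaHCO3) = 0.007160 / 1 = 0.007160 mol.
mass of NaHCO3 = 0.007160 x 84.01 = 0.6016 g.
% purity = 0.6016 / 1.3235 x 100 = 45.5%.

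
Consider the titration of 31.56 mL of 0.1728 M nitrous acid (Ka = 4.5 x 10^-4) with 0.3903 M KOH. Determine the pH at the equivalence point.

n(HNO2) = 0.1728 x 0.03156 = 0.005454 mol; V(KOH) at equivalence = 0.005454/0.3903 = 0.01397 L.
At equivalence all the acid is converted to NO2-; total volume = 0.03156 + 0.01397 = 0.04553 L, so [NO2-] = 0.005454/0.04553 = 0.1198 M.
Kb = Kw/Ka = 1.0e-14 / 4.5 x 10^-4 = 2.22e-11.
[OH^-] = sqrt(Kb x [NO2-]) = sqrt(2.22e-11 x 0.1198) = 1.63e-6 M.
pOH = 5.79, so pH = 14.00 - 5.79 = 8.21.

8.21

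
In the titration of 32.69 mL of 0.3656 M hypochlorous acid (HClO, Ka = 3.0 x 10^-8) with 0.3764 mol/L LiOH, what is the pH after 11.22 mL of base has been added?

7.26

Initial n(HClO) = 0.3656 x 0.03269 = 0.01195 mol.
n(LiOH) added = 0.3764 x 0.01122 = 0.004223 mol, converting that many moles of HClO to ClO-.
Remaining n(HClO) = 0.007728 mol; n(ClO-) = 0.004223 mol.
By Henderson-Hasselbalch, pH = pKa + log([A^-]/[HA]) = 7.52 + log(0.004223/0.007728) = 7.52 + (-0.26) = 7.26.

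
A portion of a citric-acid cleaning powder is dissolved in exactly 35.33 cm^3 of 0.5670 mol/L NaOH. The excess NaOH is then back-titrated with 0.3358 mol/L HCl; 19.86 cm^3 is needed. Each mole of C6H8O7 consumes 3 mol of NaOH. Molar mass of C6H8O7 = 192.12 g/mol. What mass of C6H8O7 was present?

0.856 g

Total n(NaOH) added = 0.5670 x 0.03533 = 0.02003 mol.
n(HCl) used = 0.3358 x 0.01986 = 0.006669 mol, which equals the excess n(NaOH).
So n(NaOH) consumed by the sample = 0.02003 - 0.006669 = 0.01336 mol.
n(C6H8O7) = 0.01336 / 3 = 0.004454 mol.
mass = 0.004454 mol x 192.12 g/mol = 0.856 g.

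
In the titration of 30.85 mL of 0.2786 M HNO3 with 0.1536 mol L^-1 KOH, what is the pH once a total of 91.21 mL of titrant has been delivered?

12.65

n(acid) = 0.2786 x 0.03085 = 0.008595 mol; n(KOH) added = 0.1536 x 0.09121 = 0.01401 mol.
Base is in excess by 0.01401 - 0.008595 = 0.005415 mol in a total volume of 0.1221 L.
[OH^-] = 0.005415/0.1221 = 0.04436 M, so pOH = 1.35 and pH = 14.00 - 1.35 = 12.65.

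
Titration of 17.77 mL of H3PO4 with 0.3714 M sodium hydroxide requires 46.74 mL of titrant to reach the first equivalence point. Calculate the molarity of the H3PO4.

n(NaOH) = 0.3714 x 0.04674 = 0.01736 mol.
At the first equivalence point, 1 mol OH^- react per mol H3PO4, so n(H3PO4) = 0.01736 / 1 = 0.01736 mol.
[H3PO4] = 0.01736 / 0.01777 L = 0.977 M.

0.977 M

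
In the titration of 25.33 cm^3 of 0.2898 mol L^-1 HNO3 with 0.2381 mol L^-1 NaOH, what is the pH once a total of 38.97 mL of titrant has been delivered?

n(acid) = 0.2898 x 0.02533 = 0.007341 mol; n(NaOH) added = 0.2381 x 0.03897 = 0.009279 mol.
Base is in excess by 0.009279 - 0.007341 = 0.001938 mol in a total volume of 0.06430 L.
[OH^-] = 0.001938/0.06430 = 0.03014 M, so pOH = 1.52 and pH = 14.00 - 1.52 = 12.48.

12.48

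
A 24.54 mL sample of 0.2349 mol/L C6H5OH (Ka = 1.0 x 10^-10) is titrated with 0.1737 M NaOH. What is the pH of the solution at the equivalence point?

11.50

n(C6H5OH) = 0.2349 x 0.02454 = 0.005764 mol; V(NaOH) at equivalence = 0.005764/0.1737 = 0.03319 L.
At equivalence all the acid is converted to C6H5O-; total volume = 0.02454 + 0.03319 = 0.05773 L, so [C6H5O-] = 0.005764/0.05773 = 0.09986 M.
Kb = Kw/Ka = 1.0e-14 / 1.0 x 10^-10 = 0.000100.
[OH^-] = sqrt(Kb x [C6H5O-]) = sqrt(0.000100 x 0.09986) = 0.00316 M.
pOH = 2.50, so pH = 14.00 - 2.50 = 11.50.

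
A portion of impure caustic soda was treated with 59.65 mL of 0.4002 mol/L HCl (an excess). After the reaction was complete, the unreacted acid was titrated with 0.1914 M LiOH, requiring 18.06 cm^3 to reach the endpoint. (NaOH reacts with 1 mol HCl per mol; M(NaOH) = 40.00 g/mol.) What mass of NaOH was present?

0.817 g

Total n(HCl) added = 0.4002 x 0.05965 = 0.02387 mol.
n(LiOH) used = 0.1914 x 0.01806 = 0.003457 mol, which equals the excess n(HCl).
So n(HCl) consumed by the sample = 0.02387 - 0.003457 = 0.02042 mol.
n(NaOH) = 0.02042 / 1 = 0.02042 mol.
mass = 0.02042 mol x 40.00 g/mol = 0.817 g.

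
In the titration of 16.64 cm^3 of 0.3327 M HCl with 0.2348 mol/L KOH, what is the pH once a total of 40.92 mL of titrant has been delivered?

n(acid) = 0.3327 x 0.01664 = 0.005536 mol; n(KOH) added = 0.2348 x 0.04092 = 0.009608 mol.
Base is in excess by 0.009608 - 0.005536 = 0.004072 mol in a total volume of 0.05756 L.
[OH^-] = 0.004072/0.05756 = 0.07074 M, so pOH = 1.15 and pH = 14.00 - 1.15 = 12.85.

12.85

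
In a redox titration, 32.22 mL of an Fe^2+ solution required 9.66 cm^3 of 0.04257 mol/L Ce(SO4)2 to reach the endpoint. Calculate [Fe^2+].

0.0128 M

n(Ce(SO4)2) = 0.04257 x 0.009660 = 0.0004112 mol.
From the balanced equation, 1 mol Ce(SO4)2 reacts with 1 mol Fe^2+, so n(Fe^2+) = 0.0004112 x 1/1 = 0.0004112 mol.
[Fe^2+] = 0.0004112 / 0.03222 L = 0.0128 M.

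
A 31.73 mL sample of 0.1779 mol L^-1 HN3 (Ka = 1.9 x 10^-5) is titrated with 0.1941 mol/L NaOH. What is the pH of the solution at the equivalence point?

8.84

n(HN3) = 0.1779 x 0.03173 = 0.005645 mol; V(NaOH) at equivalence = 0.005645/0.1941 = 0.02908 L.
At equivalence all the acid is converted to N3-; total volume = 0.03173 + 0.02908 = 0.06081 L, so [N3-] = 0.005645/0.06081 = 0.09282 M.
Kb = Kw/Ka = 1.0e-14 / 1.9 x 10^-5 = 5.26e-10.
[OH^-] = sqrt(Kb x [N3-]) = sqrt(5.26e-10 x 0.09282) = 6.99e-6 M.
pOH = 5.16, so pH = 14.00 - 5.16 = 8.84.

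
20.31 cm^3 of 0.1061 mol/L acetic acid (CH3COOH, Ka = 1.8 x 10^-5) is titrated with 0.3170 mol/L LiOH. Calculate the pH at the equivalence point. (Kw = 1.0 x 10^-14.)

n(CH3COOH) = 0.1061 x 0.02031 = 0.002155 mol; V(LiOH) at equivalence = 0.002155/0.3170 = 0.006798 L.
At equivalence all the acid is converted to CH3COO-; total volume = 0.02031 + 0.006798 = 0.02711 L, so [CH3COO-] = 0.002155/0.02711 = 0.07949 M.
Kb = Kw/Ka = 1.0e-14 / 1.8 x 10^-5 = 5.56e-10.
[OH^-] = sqrt(Kb x [CH3COO-]) = sqrt(5.56e-10 x 0.07949) = 6.65e-6 M.
pOH = 5.18, so pH = 14.00 - 5.18 = 8.82.

8.82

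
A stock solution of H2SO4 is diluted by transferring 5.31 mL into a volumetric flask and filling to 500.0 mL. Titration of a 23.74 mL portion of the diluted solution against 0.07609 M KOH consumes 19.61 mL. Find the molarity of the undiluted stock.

2.96 M

n(KOH) = 0.07609 x 0.01961 = 0.001492 mol.
n(H2SO4) in the aliquot = 0.001492 x 1/2 = 0.0007461 mol.
[diluted H2SO4] = 0.0007461 / 0.02374 = 0.03143 M.
Dilution factor = 500.0/5.310 = 94.16, so [stock] = 0.03143 x 94.16 = 2.96 M.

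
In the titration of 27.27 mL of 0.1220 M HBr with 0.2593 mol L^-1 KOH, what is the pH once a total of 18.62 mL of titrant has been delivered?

12.51

n(acid) = 0.1220 x 0.02727 = 0.003327 mol; n(KOH) added = 0.2593 x 0.01862 = 0.004828 mol.
Base is in excess by 0.004828 - 0.003327 = 0.001501 mol in a total volume of 0.04589 L.
[OH^-] = 0.001501/0.04589 = 0.03271 M, so pOH = 1.49 and pH = 14.00 - 1.49 = 12.51.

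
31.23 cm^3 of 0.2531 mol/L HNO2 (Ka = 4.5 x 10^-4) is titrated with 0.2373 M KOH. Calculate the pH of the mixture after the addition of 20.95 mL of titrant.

Initial n(HNO2) = 0.2531 x 0.03123 = 0.007904 mol.
n(KOH) added = 0.2373 x 0.02095 = 0.004971 mol, converting that many moles of HNO2 to NO2-.
Remaining n(HNO2) = 0.002933 mol; n(NO2-) = 0.004971 mol.
By Henderson-Hasselbalch, pH = pKa + log([A^-]/[HA]) = 3.35 + log(0.004971/0.002933) = 3.35 + (+0.23) = 3.58.

3.58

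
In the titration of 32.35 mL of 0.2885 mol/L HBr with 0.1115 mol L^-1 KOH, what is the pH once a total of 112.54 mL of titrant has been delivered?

12.35

n(acid) = 0.2885 x 0.03235 = 0.009333 mol; n(KOH) added = 0.1115 x 0.1125 = 0.01255 mol.
Base is in excess by 0.01255 - 0.009333 = 0.003215 mol in a total volume of 0.1449 L.
[OH^-] = 0.003215/0.1449 = 0.02219 M, so pOH = 1.65 and pH = 14.00 - 1.65 = 12.35.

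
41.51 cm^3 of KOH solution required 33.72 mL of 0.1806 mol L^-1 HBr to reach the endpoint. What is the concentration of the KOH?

n(HBr) delivered = 0.1806 x 0.03372 = 0.006090 mol.
For a 1:1 reaction, n(KOH) = 0.006090 mol.
[KOH] = 0.006090 mol / 0.04151 L = 0.147 M.

0.147 M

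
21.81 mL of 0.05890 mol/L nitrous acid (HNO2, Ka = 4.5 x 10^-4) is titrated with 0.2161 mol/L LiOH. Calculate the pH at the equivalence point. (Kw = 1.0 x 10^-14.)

8.01

n(HNO2) = 0.05890 x 0.02181 = 0.001285 mol; V(LiOH) at equivalence = 0.001285/0.2161 = 0.005945 L.
At equivalence all the acid is converted to NO2-; total volume = 0.02181 + 0.005945 = 0.02775 L, so [NO2-] = 0.001285/0.02775 = 0.04628 M.
Kb = Kw/Ka = 1.0e-14 / 4.5 x 10^-4 = 2.22e-11.
[OH^-] = sqrt(Kb x [NO2-]) = sqrt(2.22e-11 x 0.04628) = 1.01e-6 M.
pOH = 5.99, so pH = 14.00 - 5.99 = 8.01.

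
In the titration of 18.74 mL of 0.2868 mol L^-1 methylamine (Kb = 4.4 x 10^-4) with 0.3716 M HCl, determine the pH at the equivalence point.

n(CH3NH2) = 0.2868 x 0.01874 = 0.005375 mol; V(HCl) at equivalence = 0.005375/0.3716 = 0.01446 L.
At equivalence the base is fully converted to CH3NH3+; total volume = 0.03320 L, so [CH3NH3+] = 0.005375/0.03320 = 0.1619 M.
Ka(CH3NH3+) = Kw/Kb = 1.0e-14 / 4.4 x 10^-4 = 2.27e-11.
[H^+] = sqrt(Ka x [CH3NH3+]) = sqrt(2.27e-11 x 0.1619) = 1.92e-6 M.
pH = -log(1.92e-6) = 5.72.

5.72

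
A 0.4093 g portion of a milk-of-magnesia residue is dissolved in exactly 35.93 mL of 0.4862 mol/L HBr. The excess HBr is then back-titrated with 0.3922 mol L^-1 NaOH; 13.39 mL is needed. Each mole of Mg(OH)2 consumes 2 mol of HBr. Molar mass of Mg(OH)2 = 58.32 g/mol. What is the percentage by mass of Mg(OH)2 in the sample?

Total n(HBr) added = 0.4862 x 0.03593 = 0.01747 mol.
n(NaOH) used = 0.3922 x 0.01339 = 0.005252 mol, which equals the excess n(HBr).
So n(HBr) consumed by the sample = 0.01747 - 0.005252 = 0.01222 mol.
n(Mg(OH)2) = 0.01222 / 2 = 0.006109 mol.
mass Mg(OH)2 = 0.006109 x 58.32 = 0.3563 g, so %Mg(OH)2 = 0.3563/0.4093 x 100 = 87.0%.

87.0%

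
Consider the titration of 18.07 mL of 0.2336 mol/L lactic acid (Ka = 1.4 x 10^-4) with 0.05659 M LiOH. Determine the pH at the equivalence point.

n(HC3H5O3) = 0.2336 x 0.01807 = 0.004221 mol; V(LiOH) at equivalence = 0.004221/0.05659 = 0.07459 L.
At equivalence all the acid is converted to C3H5O3-; total volume = 0.01807 + 0.07459 = 0.09266 L, so [C3H5O3-] = 0.004221/0.09266 = 0.04555 M.
Kb = Kw/Ka = 1.0e-14 / 1.4 x 10^-4 = 7.14e-11.
[OH^-] = sqrt(Kb x [C3H5O3-]) = sqrt(7.14e-11 x 0.04555) = 1.80e-6 M.
pOH = 5.74, so pH = 14.00 - 5.74 = 8.26.

8.26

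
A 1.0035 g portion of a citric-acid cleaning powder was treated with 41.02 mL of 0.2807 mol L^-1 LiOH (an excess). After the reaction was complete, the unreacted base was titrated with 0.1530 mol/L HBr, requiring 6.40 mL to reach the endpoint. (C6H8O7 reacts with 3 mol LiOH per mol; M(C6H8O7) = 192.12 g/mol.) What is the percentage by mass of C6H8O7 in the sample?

Total n(LiOH) added = 0.2807 x 0.04102 = 0.01151 mol.
n(HBr) used = 0.1530 x 0.006400 = 0.0009792 mol, which equals the excess n(LiOH).
So n(LiOH) consumed by the sample = 0.01151 - 0.0009792 = 0.01054 mol.
n(C6H8O7) = 0.01054 / 3 = 0.003512 mol.
mass C6H8O7 = 0.003512 x 192.12 = 0.6747 g, so %C6H8O7 = 0.6747/1.0035 x 100 = 67.2%.

67.2%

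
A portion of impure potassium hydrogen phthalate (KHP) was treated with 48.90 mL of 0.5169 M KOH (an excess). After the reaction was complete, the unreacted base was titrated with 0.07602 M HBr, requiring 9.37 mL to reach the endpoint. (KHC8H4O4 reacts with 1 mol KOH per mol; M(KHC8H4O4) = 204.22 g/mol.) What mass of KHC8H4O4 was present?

5.02 g

Total n(KOH) added = 0.5169 x 0.04890 = 0.02528 mol.
n(HBr) used = 0.07602 x 0.009370 = 0.0007123 mol, which equals the excess n(KOH).
So n(KOH) consumed by the sample = 0.02528 - 0.0007123 = 0.02456 mol.
n(KHC8H4O4) = 0.02456 / 1 = 0.02456 mol.
mass = 0.02456 mol x 204.22 g/mol = 5.02 g.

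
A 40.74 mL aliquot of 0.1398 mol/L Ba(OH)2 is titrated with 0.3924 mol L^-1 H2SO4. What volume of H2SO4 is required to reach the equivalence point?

n(Ba(OH)2) = 0.1398 mol/L x 0.04074 L = 0.005695 mol.
At equivalence n(H2SO4) = n(Ba(OH)2) = 0.005695 mol.
V(H2SO4) = 0.005695 / 0.3924 = 0.01451 L = 14.5 mL.

14.5 mL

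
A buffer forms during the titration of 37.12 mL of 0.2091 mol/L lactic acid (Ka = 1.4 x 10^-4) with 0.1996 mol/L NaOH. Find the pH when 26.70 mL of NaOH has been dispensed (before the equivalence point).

Initial n(HC3H5O3) = 0.2091 x 0.03712 = 0.007762 mol.
n(NaOH) added = 0.1996 x 0.02670 = 0.005329 mol, converting that many moles of HC3H5O3 to C3H5O3-.
Remaining n(HC3H5O3) = 0.002432 mol; n(C3H5O3-) = 0.005329 mol.
By Henderson-Hasselbalch, pH = pKa + log([A^-]/[HA]) = 3.85 + log(0.005329/0.002432) = 3.85 + (+0.34) = 4.19.

4.19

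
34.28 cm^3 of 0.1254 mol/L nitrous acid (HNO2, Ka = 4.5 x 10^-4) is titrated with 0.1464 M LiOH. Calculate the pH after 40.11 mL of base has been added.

n(acid) = 0.1254 x 0.03428 = 0.004299 mol; n(LiOH) added = 0.1464 x 0.04011 = 0.005872 mol.
Base is in excess by 0.005872 - 0.004299 = 0.001573 mol in a total volume of 0.07439 L.
[OH^-] = 0.001573/0.07439 = 0.02115 M, so pOH = 1.67 and pH = 14.00 - 1.67 = 12.33.

12.33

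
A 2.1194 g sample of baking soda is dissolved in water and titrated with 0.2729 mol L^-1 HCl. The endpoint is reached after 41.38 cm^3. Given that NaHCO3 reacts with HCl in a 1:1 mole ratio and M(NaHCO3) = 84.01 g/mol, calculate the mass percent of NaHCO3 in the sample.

n(HCl) = 0.2729 x 0.04138 = 0.01129 mol.
n(NaHCO3) = 0.01129 / 1 = 0.01129 mol.
mass of NaHCO3 = 0.01129 x 84.01 = 0.9487 g.
% purity = 0.9487 / 2.1194 x 100 = 44.8%.

44.8%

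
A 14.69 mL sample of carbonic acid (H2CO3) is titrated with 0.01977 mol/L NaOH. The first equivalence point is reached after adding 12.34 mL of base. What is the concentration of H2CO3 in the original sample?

0.0166 M

n(NaOH) = 0.01977 x 0.01234 = 0.0002440 mol.
At the first equivalence point, 1 mol OH^- react per mol H2CO3, so n(H2CO3) = 0.0002440 / 1 = 0.0002440 mol.
[H2CO3] = 0.0002440 / 0.01469 L = 0.0166 M.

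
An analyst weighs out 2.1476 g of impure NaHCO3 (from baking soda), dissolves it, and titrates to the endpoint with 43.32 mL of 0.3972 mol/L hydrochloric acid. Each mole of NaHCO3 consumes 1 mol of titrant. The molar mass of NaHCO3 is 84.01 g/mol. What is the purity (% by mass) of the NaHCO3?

n(HCl) = 0.3972 x 0.04332 = 0.01721 mol.
n(NaHCO3) = 0.01721 / 1 = 0.01721 mol.
mass of NaHCO3 = 0.01721 x 84.01 = 1.446 g.
% purity = 1.446 / 2.1476 x 100 = 67.3%.

67.3%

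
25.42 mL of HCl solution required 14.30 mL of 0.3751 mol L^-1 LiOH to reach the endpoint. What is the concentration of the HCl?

n(LiOH) delivered = 0.3751 x 0.01430 = 0.005364 mol.
For a 1:1 reaction, n(HCl) = 0.005364 mol.
[HCl] = 0.005364 mol / 0.02542 L = 0.211 M.

0.211 M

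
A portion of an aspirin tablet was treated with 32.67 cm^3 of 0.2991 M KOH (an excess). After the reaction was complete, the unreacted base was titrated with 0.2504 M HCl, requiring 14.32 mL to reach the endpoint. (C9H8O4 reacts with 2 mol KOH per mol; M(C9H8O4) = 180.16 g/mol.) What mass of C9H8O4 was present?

0.557 g

Total n(KOH) added = 0.2991 x 0.03267 = 0.009772 mol.
n(HCl) used = 0.2504 x 0.01432 = 0.003586 mol, which equals the excess n(KOH).
So n(KOH) consumed by the sample = 0.009772 - 0.003586 = 0.006186 mol.
n(C9H8O4) = 0.006186 / 2 = 0.003093 mol.
mass = 0.003093 mol x 180.16 g/mol = 0.557 g.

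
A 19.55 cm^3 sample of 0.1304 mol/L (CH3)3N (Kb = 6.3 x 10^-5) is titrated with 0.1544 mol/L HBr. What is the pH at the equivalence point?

5.47

n((CH3)3N) = 0.1304 x 0.01955 = 0.002549 mol; V(HBr) at equivalence = 0.002549/0.1544 = 0.01651 L.
At equivalence the base is fully converted to (CH3)3NH+; total volume = 0.03606 L, so [(CH3)3NH+] = 0.002549/0.03606 = 0.07069 M.
Ka((CH3)3NH+) = Kw/Kb = 1.0e-14 / 6.3 x 10^-5 = 1.59e-10.
[H^+] = sqrt(Ka x [(CH3)3NH+]) = sqrt(1.59e-10 x 0.07069) = 3.35e-6 M.
pH = -log(3.35e-6) = 5.47.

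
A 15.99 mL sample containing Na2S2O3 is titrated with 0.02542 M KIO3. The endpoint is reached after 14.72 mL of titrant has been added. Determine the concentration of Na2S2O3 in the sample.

n(KIO3) = 0.02542 x 0.01472 = 0.0003742 mol.
From the balanced equation, 1 mol KIO3 reacts with 6 mol Na2S2O3, so n(Na2S2O3) = 0.0003742 x 6/1 = 0.002245 mol.
[Na2S2O3] = 0.002245 / 0.01599 L = 0.140 M.

0.140 M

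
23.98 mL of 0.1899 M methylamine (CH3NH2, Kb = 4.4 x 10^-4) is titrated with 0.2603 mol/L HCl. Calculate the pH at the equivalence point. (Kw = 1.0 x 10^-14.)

n(CH3NH2) = 0.1899 x 0.02398 = 0.004554 mol; V(HCl) at equivalence = 0.004554/0.2603 = 0.01749 L.
At equivalence the base is fully converted to CH3NH3+; total volume = 0.04147 L, so [CH3NH3+] = 0.004554/0.04147 = 0.1098 M.
Ka(CH3NH3+) = Kw/Kb = 1.0e-14 / 4.4 x 10^-4 = 2.27e-11.
[H^+] = sqrt(Ka x [CH3NH3+]) = sqrt(2.27e-11 x 0.1098) = 1.58e-6 M.
pH = -log(1.58e-6) = 5.80.

5.80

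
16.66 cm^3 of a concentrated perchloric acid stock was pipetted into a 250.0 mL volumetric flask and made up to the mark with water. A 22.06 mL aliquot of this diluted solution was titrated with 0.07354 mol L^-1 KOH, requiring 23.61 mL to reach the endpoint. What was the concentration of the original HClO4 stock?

n(KOH) = 0.07354 x 0.02361 = 0.001736 mol.
n(HClO4) in the aliquot = 0.001736 mol.
[diluted HClO4] = 0.001736 / 0.02206 = 0.07871 M.
Dilution factor = 250.0/16.66 = 15.01, so [stock] = 0.07871 x 15.01 = 1.18 M.

1.18 M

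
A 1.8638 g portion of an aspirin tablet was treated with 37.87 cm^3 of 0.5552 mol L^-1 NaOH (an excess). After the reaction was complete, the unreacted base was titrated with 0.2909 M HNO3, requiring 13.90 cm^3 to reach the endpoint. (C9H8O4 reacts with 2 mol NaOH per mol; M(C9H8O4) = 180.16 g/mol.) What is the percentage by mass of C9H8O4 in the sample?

82.1%

Total n(NaOH) added = 0.5552 x 0.03787 = 0.02103 mol.
n(HNO3) used = 0.2909 x 0.01390 = 0.004044 mol, which equals the excess n(NaOH).
So n(NaOH) consumed by the sample = 0.02103 - 0.004044 = 0.01698 mol.
n(C9H8O4) = 0.01698 / 2 = 0.008491 mol.
mass C9H8O4 = 0.008491 x 180.16 = 1.530 g, so %C9H8O4 = 1.530/1.8638 x 100 = 82.1%.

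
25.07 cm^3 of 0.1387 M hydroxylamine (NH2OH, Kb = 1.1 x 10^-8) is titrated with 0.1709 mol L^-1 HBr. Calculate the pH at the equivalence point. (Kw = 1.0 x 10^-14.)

n(NH2OH) = 0.1387 x 0.02507 = 0.003477 mol; V(HBr) at equivalence = 0.003477/0.1709 = 0.02035 L.
At equivalence the base is fully converted to NH3OH+; total volume = 0.04542 L, so [NH3OH+] = 0.003477/0.04542 = 0.07656 M.
Ka(NH3OH+) = Kw/Kb = 1.0e-14 / 1.1 x 10^-8 = 9.09e-7.
[H^+] = sqrt(Ka x [NH3OH+]) = sqrt(9.09e-7 x 0.07656) = 0.000264 M.
pH = -log(0.000264) = 3.58.

3.58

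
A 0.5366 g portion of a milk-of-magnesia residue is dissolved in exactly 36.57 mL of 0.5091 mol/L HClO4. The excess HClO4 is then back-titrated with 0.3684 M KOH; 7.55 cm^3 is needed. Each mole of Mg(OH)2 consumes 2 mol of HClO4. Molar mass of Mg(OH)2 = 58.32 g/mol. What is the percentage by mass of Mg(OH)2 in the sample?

Total n(HClO4) added = 0.5091 x 0.03657 = 0.01862 mol.
n(KOH) used = 0.3684 x 0.007550 = 0.002781 mol, which equals the excess n(HClO4).
So n(HClO4) consumed by the sample = 0.01862 - 0.002781 = 0.01584 mol.
n(Mg(OH)2) = 0.01584 / 2 = 0.007918 mol.
mass Mg(OH)2 = 0.007918 x 58.32 = 0.4618 g, so %Mg(OH)2 = 0.4618/0.5366 x 100 = 86.1%.

86.1%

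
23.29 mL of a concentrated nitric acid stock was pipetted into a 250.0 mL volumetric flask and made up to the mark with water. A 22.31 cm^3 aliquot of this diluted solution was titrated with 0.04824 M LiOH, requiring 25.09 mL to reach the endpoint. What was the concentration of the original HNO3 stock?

n(LiOH) = 0.04824 x 0.02509 = 0.001210 mol.
n(HNO3) in the aliquot = 0.001210 mol.
[diluted HNO3] = 0.001210 / 0.02231 = 0.05425 M.
Dilution factor = 250.0/23.29 = 10.73, so [stock] = 0.05425 x 10.73 = 0.582 M.

0.582 M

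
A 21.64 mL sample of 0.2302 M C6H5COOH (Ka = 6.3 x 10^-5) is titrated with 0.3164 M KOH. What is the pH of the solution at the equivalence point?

8.66

n(C6H5COOH) = 0.2302 x 0.02164 = 0.004982 mol; V(KOH) at equivalence = 0.004982/0.3164 = 0.01574 L.
At equivalence all the acid is converted to C6H5COO-; total volume = 0.02164 + 0.01574 = 0.03738 L, so [C6H5COO-] = 0.004982/0.03738 = 0.1333 M.
Kb = Kw/Ka = 1.0e-14 / 6.3 x 10^-5 = 1.59e-10.
[OH^-] = sqrt(Kb x [C6H5COO-]) = sqrt(1.59e-10 x 0.1333) = 4.60e-6 M.
pOH = 5.34, so pH = 14.00 - 5.34 = 8.66.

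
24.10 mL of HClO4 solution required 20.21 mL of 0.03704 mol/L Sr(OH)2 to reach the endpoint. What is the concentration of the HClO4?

n(Sr(OH)2) delivered = 0.03704 x 0.02021 = 0.0007486 mol.
The reaction is 2 HClO4 + 1 Sr(OH)2, so n(HClO4) = 0.0007486 x 2/1 = 0.001497 mol.
[HClO4] = 0.001497 mol / 0.02410 L = 0.0621 M.

0.0621 M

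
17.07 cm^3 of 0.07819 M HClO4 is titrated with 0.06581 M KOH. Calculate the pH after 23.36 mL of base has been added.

n(acid) = 0.07819 x 0.01707 = 0.001335 mol; n(KOH) added = 0.06581 x 0.02336 = 0.001537 mol.
Base is in excess by 0.001537 - 0.001335 = 0.0002026 mol in a total volume of 0.04043 L.
[OH^-] = 0.0002026/0.04043 = 0.005012 M, so pOH = 2.30 and pH = 14.00 - 2.30 = 11.70.

11.70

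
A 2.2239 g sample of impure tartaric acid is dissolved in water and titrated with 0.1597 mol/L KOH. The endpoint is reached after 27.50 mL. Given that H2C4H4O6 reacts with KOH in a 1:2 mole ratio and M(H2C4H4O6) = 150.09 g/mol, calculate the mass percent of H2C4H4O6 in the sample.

14.8%

n(KOH) = 0.1597 x 0.02750 = 0.004392 mol.
n(H2C4H4O6) = 0.004392 / 2 = 0.002196 mol.
mass of H2C4H4O6 = 0.002196 x 150.09 = 0.3296 g.
% purity = 0.3296 / 2.2239 x 100 = 14.8%.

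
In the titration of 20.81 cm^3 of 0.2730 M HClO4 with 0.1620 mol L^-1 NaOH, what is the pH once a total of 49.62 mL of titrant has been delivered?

12.52

n(acid) = 0.2730 x 0.02081 = 0.005681 mol; n(NaOH) added = 0.1620 x 0.04962 = 0.008038 mol.
Base is in excess by 0.008038 - 0.005681 = 0.002357 mol in a total volume of 0.07043 L.
[OH^-] = 0.002357/0.07043 = 0.03347 M, so pOH = 1.48 and pH = 14.00 - 1.48 = 12.52.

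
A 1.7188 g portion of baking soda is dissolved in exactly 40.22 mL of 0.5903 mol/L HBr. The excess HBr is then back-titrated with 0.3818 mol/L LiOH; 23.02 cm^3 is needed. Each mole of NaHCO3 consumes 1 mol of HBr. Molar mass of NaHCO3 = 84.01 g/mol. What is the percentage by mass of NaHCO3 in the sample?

73.1%

Total n(HBr) added = 0.5903 x 0.04022 = 0.02374 mol.
n(LiOH) used = 0.3818 x 0.02302 = 0.008789 mol, which equals the excess n(HBr).
So n(HBr) consumed by the sample = 0.02374 - 0.008789 = 0.01495 mol.
n(NaHCO3) = 0.01495 / 1 = 0.01495 mol.
mass NaHCO3 = 0.01495 x 84.01 = 1.256 g, so %NaHCO3 = 1.256/1.7188 x 100 = 73.1%.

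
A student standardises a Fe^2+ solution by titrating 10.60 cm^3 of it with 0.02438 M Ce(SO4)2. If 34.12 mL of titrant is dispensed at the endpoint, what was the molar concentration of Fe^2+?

n(Ce(SO4)2) = 0.02438 x 0.03412 = 0.0008318 mol.
From the balanced equation, 1 mol Ce(SO4)2 reacts with 1 mol Fe^2+, so n(Fe^2+) = 0.0008318 x 1/1 = 0.0008318 mol.
[Fe^2+] = 0.0008318 / 0.01060 L = 0.0785 M.

0.0785 M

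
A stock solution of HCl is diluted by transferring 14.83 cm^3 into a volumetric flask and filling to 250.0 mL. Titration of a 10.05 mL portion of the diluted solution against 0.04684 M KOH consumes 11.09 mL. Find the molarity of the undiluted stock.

0.871 M

n(KOH) = 0.04684 x 0.01109 = 0.0005195 mol.
n(HCl) in the aliquot = 0.0005195 mol.
[diluted HCl] = 0.0005195 / 0.01005 = 0.05169 M.
Dilution factor = 250.0/14.83 = 16.86, so [stock] = 0.05169 x 16.86 = 0.871 M.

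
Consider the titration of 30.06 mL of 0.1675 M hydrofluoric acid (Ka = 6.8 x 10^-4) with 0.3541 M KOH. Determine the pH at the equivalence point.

n(HF) = 0.1675 x 0.03006 = 0.005035 mol; V(KOH) at equivalence = 0.005035/0.3541 = 0.01422 L.
At equivalence all the acid is converted to F-; total volume = 0.03006 + 0.01422 = 0.04428 L, so [F-] = 0.005035/0.04428 = 0.1137 M.
Kb = Kw/Ka = 1.0e-14 / 6.8 x 10^-4 = 1.47e-11.
[OH^-] = sqrt(Kb x [F-]) = sqrt(1.47e-11 x 0.1137) = 1.29e-6 M.
pOH = 5.89, so pH = 14.00 - 5.89 = 8.11.

8.11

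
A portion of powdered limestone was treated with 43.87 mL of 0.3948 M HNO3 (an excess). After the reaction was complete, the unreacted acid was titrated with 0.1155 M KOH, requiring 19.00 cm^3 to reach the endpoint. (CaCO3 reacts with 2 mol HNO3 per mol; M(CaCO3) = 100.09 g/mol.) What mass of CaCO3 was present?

Total n(HNO3) added = 0.3948 x 0.04387 = 0.01732 mol.
n(KOH) used = 0.1155 x 0.01900 = 0.002195 mol, which equals the excess n(HNO3).
So n(HNO3) consumed by the sample = 0.01732 - 0.002195 = 0.01513 mol.
n(CaCO3) = 0.01513 / 2 = 0.007563 mol.
mass = 0.007563 mol x 100.09 g/mol = 0.757 g.

0.757 g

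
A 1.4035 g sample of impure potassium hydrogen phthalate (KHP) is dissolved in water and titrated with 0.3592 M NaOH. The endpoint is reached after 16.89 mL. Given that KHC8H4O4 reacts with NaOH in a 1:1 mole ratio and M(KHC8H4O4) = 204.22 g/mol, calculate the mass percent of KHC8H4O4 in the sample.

88.3%

n(NaOH) = 0.3592 x 0.01689 = 0.006067 mol.
n(KHC8H4O4) = 0.006067 / 1 = 0.006067 mol.
mass of KHC8H4O4 = 0.006067 x 204.22 = 1.239 g.
% purity = 1.239 / 1.4035 x 100 = 88.3%.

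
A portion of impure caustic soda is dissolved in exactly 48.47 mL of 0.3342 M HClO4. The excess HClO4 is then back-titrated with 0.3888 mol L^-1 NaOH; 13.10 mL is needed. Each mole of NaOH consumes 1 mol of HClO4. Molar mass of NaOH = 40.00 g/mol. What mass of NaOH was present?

Total n(HClO4) added = 0.3342 x 0.04847 = 0.01620 mol.
n(NaOH) used = 0.3888 x 0.01310 = 0.005093 mol, which equals the excess n(HClO4).
So n(HClO4) consumed by the sample = 0.01620 - 0.005093 = 0.01111 mol.
n(NaOH) = 0.01111 / 1 = 0.01111 mol.
mass = 0.01111 mol x 40.00 g/mol = 0.444 g.

0.444 g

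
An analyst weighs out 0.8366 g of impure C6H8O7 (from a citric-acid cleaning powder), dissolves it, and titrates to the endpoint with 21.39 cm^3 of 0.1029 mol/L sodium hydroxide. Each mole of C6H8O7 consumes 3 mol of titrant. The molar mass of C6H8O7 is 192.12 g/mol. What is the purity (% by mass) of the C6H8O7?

n(NaOH) = 0.1029 x 0.02139 = 0.002201 mol.
n(C6H8O7) = 0.002201 / 3 = 0.0007337 mol.
mass of C6H8O7 = 0.0007337 x 192.12 = 0.1410 g.
% purity = 0.1410 / 0.8366 x 100 = 16.8%.

16.8%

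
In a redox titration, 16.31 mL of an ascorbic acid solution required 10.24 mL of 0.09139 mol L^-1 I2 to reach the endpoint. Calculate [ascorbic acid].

n(I2) = 0.09139 x 0.01024 = 0.0009358 mol.
From the balanced equation, 1 mol I2 reacts with 1 mol ascorbic acid, so n(ascorbic acid) = 0.0009358 x 1/1 = 0.0009358 mol.
[ascorbic acid] = 0.0009358 / 0.01631 L = 0.0574 M.

0.0574 M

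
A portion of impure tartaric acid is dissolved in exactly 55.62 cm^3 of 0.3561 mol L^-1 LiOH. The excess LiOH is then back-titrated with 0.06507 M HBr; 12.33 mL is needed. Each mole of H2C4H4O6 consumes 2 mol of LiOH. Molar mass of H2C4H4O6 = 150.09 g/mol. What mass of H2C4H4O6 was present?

1.43 g

Total n(LiOH) added = 0.3561 x 0.05562 = 0.01981 mol.
n(HBr) used = 0.06507 x 0.01233 = 0.0008023 mol, which equals the excess n(LiOH).
So n(LiOH) consumed by the sample = 0.01981 - 0.0008023 = 0.01900 mol.
n(H2C4H4O6) = 0.01900 / 2 = 0.009502 mol.
mass = 0.009502 mol x 150.09 g/mol = 1.43 g.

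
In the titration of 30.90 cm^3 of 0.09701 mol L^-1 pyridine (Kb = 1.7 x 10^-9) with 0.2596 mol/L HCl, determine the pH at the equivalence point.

n(C5H5N) = 0.09701 x 0.03090 = 0.002998 mol; V(HCl) at equivalence = 0.002998/0.2596 = 0.01155 L.
At equivalence the base is fully converted to C5H5NH+; total volume = 0.04245 L, so [C5H5NH+] = 0.002998/0.04245 = 0.07062 M.
Ka(C5H5NH+) = Kw/Kb = 1.0e-14 / 1.7 x 10^-9 = 5.88e-6.
[H^+] = sqrt(Ka x [C5H5NH+]) = sqrt(5.88e-6 x 0.07062) = 0.000645 M.
pH = -log(0.000645) = 3.19.

3.19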